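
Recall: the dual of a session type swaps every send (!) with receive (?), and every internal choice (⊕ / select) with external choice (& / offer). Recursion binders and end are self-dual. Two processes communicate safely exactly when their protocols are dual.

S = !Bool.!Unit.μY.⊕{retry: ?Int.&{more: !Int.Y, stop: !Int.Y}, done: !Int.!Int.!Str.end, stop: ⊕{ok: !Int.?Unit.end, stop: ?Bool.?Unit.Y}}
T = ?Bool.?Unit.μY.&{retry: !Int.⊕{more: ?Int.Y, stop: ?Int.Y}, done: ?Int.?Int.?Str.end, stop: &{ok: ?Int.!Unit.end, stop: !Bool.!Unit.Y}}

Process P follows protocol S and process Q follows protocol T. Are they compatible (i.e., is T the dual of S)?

YES

!Bool ‖ ?Bool  match
  !Unit ‖ ?Unit  match
    μY ‖ μY  match (rec unchanged)
      ⊕{retry,done,stop} ‖ &{retry,done,stop}  match label sets agree
        case retry:
          ?Int ‖ !Int  match
            &{more,stop} ‖ ⊕{more,stop}  match label sets agree
              case more:
                !Int ‖ ?Int  match
                  Y ‖ Y  match
              case stop:
                !Int ‖ ?Int  match
                  Y ‖ Y  match
        case done:
          !Int ‖ ?Int  match
            !Int ‖ ?Int  match
              !Str ‖ ?Str  match
                end ‖ end  match
        case stop:
          ⊕{ok,stop} ‖ &{ok,stop}  match label sets agree
            case ok:
              !Int ‖ ?Int  match
                ?Unit ‖ !Unit  match
                  end ‖ end  match
            case stop:
              ?Bool ‖ !Bool  match
                ?Unit ‖ !Unit  match
                  Y ‖ Y  match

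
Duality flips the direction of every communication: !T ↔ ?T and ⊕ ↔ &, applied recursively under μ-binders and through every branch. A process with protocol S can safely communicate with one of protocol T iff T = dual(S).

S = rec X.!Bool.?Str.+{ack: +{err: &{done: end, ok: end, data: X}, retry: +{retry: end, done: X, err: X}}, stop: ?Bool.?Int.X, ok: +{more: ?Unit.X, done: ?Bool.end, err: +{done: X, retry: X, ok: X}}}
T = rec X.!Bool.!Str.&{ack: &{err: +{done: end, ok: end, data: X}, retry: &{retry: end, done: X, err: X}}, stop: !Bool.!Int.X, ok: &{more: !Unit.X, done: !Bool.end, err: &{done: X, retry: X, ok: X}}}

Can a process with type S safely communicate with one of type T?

rec X ‖ rec X  match (binder kept)
  !Bool ‖ !Bool  ✗ same direction on both sides — not dual

NO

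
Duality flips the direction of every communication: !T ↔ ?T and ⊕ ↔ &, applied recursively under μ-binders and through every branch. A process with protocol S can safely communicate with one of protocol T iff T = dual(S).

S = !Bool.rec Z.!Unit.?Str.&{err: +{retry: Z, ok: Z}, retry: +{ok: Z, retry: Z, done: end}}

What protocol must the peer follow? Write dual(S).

!Bool ↦ ?Bool
  rec Z ↦ rec Z  (rec unchanged)
    !Unit ↦ ?Unit
      ?Str ↦ !Str
        &{err,retry} ↦ +{err,retry}  (external→internal)
          [err]
            +{retry,ok} ↦ &{retry,ok}  (⊕→&)
              [retry]
                Z self-dual
              [ok]
                Z self-dual
          [retry]
            +{ok,retry,done} ↦ &{ok,retry,done}  (⊕→&)
              [ok]
                Z self-dual
              [retry]
                Z self-dual
              [done]
                end self-dual

?Bool.rec Z.?Unit.!Str.+{err: &{retry: Z, ok: Z}, retry: &{ok: Z, retry: Z, done: end}}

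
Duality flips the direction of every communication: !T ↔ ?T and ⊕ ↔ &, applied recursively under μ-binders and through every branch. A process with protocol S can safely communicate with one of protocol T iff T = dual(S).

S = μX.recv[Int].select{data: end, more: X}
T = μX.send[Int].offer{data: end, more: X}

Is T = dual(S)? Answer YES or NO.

μX vs μX  ✓ (binder kept)
  recv[Int] vs send[Int]  ✓
    select{data,more} vs offer{data,more}  ✓ labels match
      [data]
        end vs end  ✓
      [more]
        X vs X  ✓

YES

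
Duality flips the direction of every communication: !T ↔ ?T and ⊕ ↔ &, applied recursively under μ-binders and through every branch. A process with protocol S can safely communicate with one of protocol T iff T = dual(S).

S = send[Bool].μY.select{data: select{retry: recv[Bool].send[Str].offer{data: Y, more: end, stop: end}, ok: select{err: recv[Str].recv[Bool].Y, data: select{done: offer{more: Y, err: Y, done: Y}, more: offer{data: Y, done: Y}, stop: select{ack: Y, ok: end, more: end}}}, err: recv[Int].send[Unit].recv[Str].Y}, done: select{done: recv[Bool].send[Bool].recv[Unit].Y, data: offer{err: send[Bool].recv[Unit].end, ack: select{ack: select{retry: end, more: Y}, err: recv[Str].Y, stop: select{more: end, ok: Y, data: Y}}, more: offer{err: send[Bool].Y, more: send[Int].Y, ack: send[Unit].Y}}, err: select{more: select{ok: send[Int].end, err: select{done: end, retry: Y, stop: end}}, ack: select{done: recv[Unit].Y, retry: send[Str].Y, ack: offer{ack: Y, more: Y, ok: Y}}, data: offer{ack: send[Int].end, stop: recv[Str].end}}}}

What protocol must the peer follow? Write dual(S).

send[Bool] = recv[Bool]
  μY = μY  (μ self-dual)
    select{data,done} = offer{data,done}  (internal→external)
      [data]
        select{retry,ok,err} = offer{retry,ok,err}  (internal→external)
          [retry]
            recv[Bool] = send[Bool]
              send[Str] = recv[Str]
                offer{data,more,stop} = select{data,more,stop}  (&→⊕)
                  [data]
                    dual(Y) = Y
                  [more]
                    dual(end) = end
                  [stop]
                    dual(end) = end
          [ok]
            select{err,data} = offer{err,data}  (internal→external)
              [err]
                recv[Str] = send[Str]
                  recv[Bool] = send[Bool]
                    dual(Y) = Y
              [data]
                select{done,more,stop} = offer{done,more,stop}  (internal→external)
                  [done]
                    offer{more,err,done} = select{more,err,done}  (&→⊕)
                      [more]
                        dual(Y) = Y
                      [err]
                        dual(Y) = Y
                      [done]
                        dual(Y) = Y
                  [more]
                    offer{data,done} = select{data,done}  (&→⊕)
                      [data]
                        dual(Y) = Y
                      [done]
                        dual(Y) = Y
                  [stop]
                    select{ack,ok,more} = offer{ack,ok,more}  (internal→external)
                      [ack]
                        dual(Y) = Y
                      [ok]
                        dual(end) = end
                      [more]
                        dual(end) = end
          [err]
            recv[Int] = send[Int]
              send[Unit] = recv[Unit]
                recv[Str] = send[Str]
                  dual(Y) = Y
      [done]
        select{done,data,err} = offer{done,data,err}  (internal→external)
          [done]
            recv[Bool] = send[Bool]
              send[Bool] = recv[Bool]
                recv[Unit] = send[Unit]
                  dual(Y) = Y
          [data]
            offer{err,ack,more} = select{err,ack,more}  (&→⊕)
              [err]
                send[Bool] = recv[Bool]
                  recv[Unit] = send[Unit]
                    dual(end) = end
              [ack]
                select{ack,err,stop} = offer{ack,err,stop}  (internal→external)
                  [ack]
                    select{retry,more} = offer{retry,more}  (internal→external)
                      [retry]
                        dual(end) = end
                      [more]
                        dual(Y) = Y
                  [err]
                    recv[Str] = send[Str]
                      dual(Y) = Y
                  [stop]
                    select{more,ok,data} = offer{more,ok,data}  (internal→external)
                      [more]
                        dual(end) = end
                      [ok]
                        dual(Y) = Y
                      [data]
                        dual(Y) = Y
              [more]
                offer{err,more,ack} = select{err,more,ack}  (&→⊕)
                  [err]
                    send[Bool] = recv[Bool]
                      dual(Y) = Y
                  [more]
                    send[Int] = recv[Int]
                      dual(Y) = Y
                  [ack]
                    send[Unit] = recv[Unit]
                      dual(Y) = Y
          [err]
            select{more,ack,data} = offer{more,ack,data}  (internal→external)
              [more]
                select{ok,err} = offer{ok,err}  (internal→external)
                  [ok]
                    send[Int] = recv[Int]
                      dual(end) = end
                  [err]
                    select{done,retry,stop} = offer{done,retry,stop}  (internal→external)
                      [done]
                        dual(end) = end
                      [retry]
                        dual(Y) = Y
                      [stop]
                        dual(end) = end
              [ack]
                select{done,retry,ack} = offer{done,retry,ack}  (internal→external)
                  [done]
                    recv[Unit] = send[Unit]
                      dual(Y) = Y
                  [retry]
                    send[Str] = recv[Str]
                      dual(Y) = Y
                  [ack]
                    offer{ack,more,ok} = select{ack,more,ok}  (&→⊕)
                      [ack]
                        dual(Y) = Y
                      [more]
                        dual(Y) = Y
                      [ok]
                        dual(Y) = Y
              [data]
                offer{ack,stop} = select{ack,stop}  (&→⊕)
                  [ack]
                    send[Int] = recv[Int]
                      dual(end) = end
                  [stop]
                    recv[Str] = send[Str]
                      dual(end) = end

recv[Bool].μY.offer{data: offer{retry: send[Bool].recv[Str].select{data: Y, more: end, stop: end}, ok: offer{err: send[Str].send[Bool].Y, data: offer{done: select{more: Y, err: Y, done: Y}, more: select{data: Y, done: Y}, stop: offer{ack: Y, ok: end, more: end}}}, err: send[Int].recv[Unit].send[Str].Y}, done: offer{done: send[Bool].recv[Bool].send[Unit].Y, data: select{err: recv[Bool].send[Unit].end, ack: offer{ack: offer{retry: end, more: Y}, err: send[Str].Y, stop: offer{more: end, ok: Y, data: Y}}, more: select{err: recv[Bool].Y, more: recv[Int].Y, ack: recv[Unit].Y}}, err: offer{more: offer{ok: recv[Int].end, err: offer{done: end, retry: Y, stop: end}}, ack: offer{done: send[Unit].Y, retry: recv[Str].Y, ack: select{ack: Y, more: Y, ok: Y}}, data: select{ack: recv[Int].end, stop: send[Str].end}}}}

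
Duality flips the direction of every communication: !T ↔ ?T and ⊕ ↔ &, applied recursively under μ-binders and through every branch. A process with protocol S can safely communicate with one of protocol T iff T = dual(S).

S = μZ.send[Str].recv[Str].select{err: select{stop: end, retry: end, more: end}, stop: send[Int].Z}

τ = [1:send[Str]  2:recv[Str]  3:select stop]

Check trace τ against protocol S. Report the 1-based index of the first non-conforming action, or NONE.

@1 send[Str]  ok  residual = recv[Str].select{err: select{stop: end, retry: end, more: end}, stop: send[Int].μZ.…}
@2 recv[Str]  ok  residual = select{err: select{stop: end, retry: end, more: end}, stop: send[Int].μZ.…}
@3 select stop  ok  residual = send[Int].μZ.…
trace exhausted — no violation

NONE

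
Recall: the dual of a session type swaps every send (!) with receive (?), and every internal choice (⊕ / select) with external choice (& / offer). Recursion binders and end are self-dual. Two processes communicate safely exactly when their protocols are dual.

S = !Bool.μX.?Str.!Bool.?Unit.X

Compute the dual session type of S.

!Bool = ?Bool
  μX = μX  (binder kept)
    ?Str = !Str
      !Bool = ?Bool
        ?Unit = !Unit
          dual(X) = X

?Bool.μX.!Str.?Bool.!Unit.X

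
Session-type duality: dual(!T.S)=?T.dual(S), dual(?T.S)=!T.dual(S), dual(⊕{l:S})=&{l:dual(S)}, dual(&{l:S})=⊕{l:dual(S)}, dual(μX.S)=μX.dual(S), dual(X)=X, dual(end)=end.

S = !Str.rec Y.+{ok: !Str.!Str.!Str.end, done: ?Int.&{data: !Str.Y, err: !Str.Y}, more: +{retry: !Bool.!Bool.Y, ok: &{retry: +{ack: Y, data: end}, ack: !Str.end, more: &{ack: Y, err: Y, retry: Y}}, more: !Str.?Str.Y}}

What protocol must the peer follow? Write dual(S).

?Str.rec Y.&{ok: ?Str.?Str.?Str.end, done: !Int.+{data: ?Str.Y, err: ?Str.Y}, more: &{retry: ?Bool.?Bool.Y, ok: +{retry: &{ack: Y, data: end}, ack: ?Str.end, more: +{ack: Y, err: Y, retry: Y}}, more: ?Str.!Str.Y}}

!Str = ?Str
  rec Y = rec Y  (rec unchanged)
    +{ok,done,more} = &{ok,done,more}  (internal→external)
      • ok:
        !Str = ?Str
          !Str = ?Str
            !Str = ?Str
              dual(end) = end
      • done:
        ?Int = !Int
          &{data,err} = +{data,err}  (external→internal)
            • data:
              !Str = ?Str
                dual(Y) = Y
            • err:
              !Str = ?Str
                dual(Y) = Y
      • more:
        +{retry,ok,more} = &{retry,ok,more}  (internal→external)
          • retry:
            !Bool = ?Bool
              !Bool = ?Bool
                dual(Y) = Y
          • ok:
            &{retry,ack,more} = +{retry,ack,more}  (external→internal)
              • retry:
                +{ack,data} = &{ack,data}  (internal→external)
                  • ack:
                    dual(Y) = Y
                  • data:
                    dual(end) = end
              • ack:
                !Str = ?Str
                  dual(end) = end
              • more:
                &{ack,err,retry} = +{ack,err,retry}  (external→internal)
                  • ack:
                    dual(Y) = Y
                  • err:
                    dual(Y) = Y
                  • retry:
                    dual(Y) = Y
          • more:
            !Str = ?Str
              ?Str = !Str
                dual(Y) = Y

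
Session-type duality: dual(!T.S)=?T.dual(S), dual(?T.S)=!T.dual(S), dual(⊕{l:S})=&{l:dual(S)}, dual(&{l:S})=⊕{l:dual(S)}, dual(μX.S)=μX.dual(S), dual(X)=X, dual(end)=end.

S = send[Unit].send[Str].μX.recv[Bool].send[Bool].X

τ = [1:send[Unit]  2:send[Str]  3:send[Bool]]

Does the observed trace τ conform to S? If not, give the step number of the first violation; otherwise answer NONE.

[1] send[Unit]  ✓  now at send[Str].μX.…
[2] send[Str]  ✓  now at μX.…
[3] got send[Bool], protocol expects recv[Bool]  ✗

3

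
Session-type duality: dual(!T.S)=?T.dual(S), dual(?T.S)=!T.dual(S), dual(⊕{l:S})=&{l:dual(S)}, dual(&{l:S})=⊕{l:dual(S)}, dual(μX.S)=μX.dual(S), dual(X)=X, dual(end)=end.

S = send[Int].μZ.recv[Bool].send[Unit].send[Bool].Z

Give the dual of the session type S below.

recv[Int].μZ.send[Bool].recv[Unit].recv[Bool].Z

send[Int] → recv[Int]
  μZ → μZ  (μ self-dual)
    recv[Bool] → send[Bool]
      send[Unit] → recv[Unit]
        send[Bool] → recv[Bool]
          dual(Z) = Z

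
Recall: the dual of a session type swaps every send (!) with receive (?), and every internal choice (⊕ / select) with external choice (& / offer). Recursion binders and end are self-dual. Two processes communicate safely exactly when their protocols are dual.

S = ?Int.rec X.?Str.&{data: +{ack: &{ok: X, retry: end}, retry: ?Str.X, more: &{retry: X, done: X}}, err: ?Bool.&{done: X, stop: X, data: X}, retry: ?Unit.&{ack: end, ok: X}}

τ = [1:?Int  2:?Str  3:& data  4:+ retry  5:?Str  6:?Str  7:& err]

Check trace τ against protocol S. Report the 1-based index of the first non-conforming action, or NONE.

[1] ?Int  ✓  residual = rec X.…
[2] ?Str  ✓  residual = &{data: +{ack: &{ok: rec X.…, retry: end}, retry: ?Str.rec X.…, more: &{retry: rec X.…, done: rec X.…}}, err: ?Bool.&{done: rec X.…, stop: rec X.…, data: rec X.…}, retry: ?Unit.&{ack: end, ok: rec X.…}}
[3] & data  ✓  residual = +{ack: &{ok: rec X.…, retry: end}, retry: ?Str.rec X.…, more: &{retry: rec X.…, done: rec X.…}}
[4] + retry  ✓  residual = ?Str.rec X.…
[5] ?Str  ✓  residual = rec X.…
[6] ?Str  ✓  residual = &{data: +{ack: &{ok: rec X.…, retry: end}, retry: ?Str.rec X.…, more: &{retry: rec X.…, done: rec X.…}}, err: ?Bool.&{done: rec X.…, stop: rec X.…, data: rec X.…}, retry: ?Unit.&{ack: end, ok: rec X.…}}
[7] & err  ✓  residual = ?Bool.&{done: rec X.…, stop: rec X.…, data: rec X.…}
trace exhausted — no violation

NONE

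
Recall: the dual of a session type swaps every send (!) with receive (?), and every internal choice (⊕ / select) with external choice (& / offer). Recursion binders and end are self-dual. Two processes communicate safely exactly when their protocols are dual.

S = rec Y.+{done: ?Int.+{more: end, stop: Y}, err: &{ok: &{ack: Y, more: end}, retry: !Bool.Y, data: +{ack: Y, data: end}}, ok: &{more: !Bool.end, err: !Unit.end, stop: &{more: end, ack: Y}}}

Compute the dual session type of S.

rec Y = rec Y  (binder kept)
  +{done,err,ok} = &{done,err,ok}  (internal→external)
    [done]
      ?Int = !Int
        +{more,stop} = &{more,stop}  (internal→external)
          [more]
            end ↦ end
          [stop]
            Y ↦ Y
    [err]
      &{ok,retry,data} = +{ok,retry,data}  (external→internal)
        [ok]
          &{ack,more} = +{ack,more}  (external→internal)
            [ack]
              Y ↦ Y
            [more]
              end ↦ end
        [retry]
          !Bool = ?Bool
            Y ↦ Y
        [data]
          +{ack,data} = &{ack,data}  (internal→external)
            [ack]
              Y ↦ Y
            [data]
              end ↦ end
    [ok]
      &{more,err,stop} = +{more,err,stop}  (external→internal)
        [more]
          !Bool = ?Bool
            end ↦ end
        [err]
          !Unit = ?Unit
            end ↦ end
        [stop]
          &{more,ack} = +{more,ack}  (external→internal)
            [more]
              end ↦ end
            [ack]
              Y ↦ Y

rec Y.&{done: !Int.&{more: end, stop: Y}, err: +{ok: +{ack: Y, more: end}, retry: ?Bool.Y, data: &{ack: Y, data: end}}, ok: +{more: ?Bool.end, err: ?Unit.end, stop: +{more: end, ack: Y}}}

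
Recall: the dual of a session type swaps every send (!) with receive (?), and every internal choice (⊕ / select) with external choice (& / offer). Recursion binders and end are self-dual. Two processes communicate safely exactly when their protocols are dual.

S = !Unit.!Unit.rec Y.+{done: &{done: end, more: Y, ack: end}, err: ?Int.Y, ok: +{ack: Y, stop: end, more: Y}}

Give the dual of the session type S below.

?Unit.?Unit.rec Y.&{done: +{done: end, more: Y, ack: end}, err: !Int.Y, ok: &{ack: Y, stop: end, more: Y}}

!Unit ↦ ?Unit
  !Unit ↦ ?Unit
    rec Y ↦ rec Y  (μ self-dual)
      +{done,err,ok} ↦ &{done,err,ok}  (internal→external)
        [done]
          &{done,more,ack} ↦ +{done,more,ack}  (external→internal)
            [done]
              end self-dual
            [more]
              Y self-dual
            [ack]
              end self-dual
        [err]
          ?Int ↦ !Int
            Y self-dual
        [ok]
          +{ack,stop,more} ↦ &{ack,stop,more}  (internal→external)
            [ack]
              Y self-dual
            [stop]
              end self-dual
            [more]
              Y self-dual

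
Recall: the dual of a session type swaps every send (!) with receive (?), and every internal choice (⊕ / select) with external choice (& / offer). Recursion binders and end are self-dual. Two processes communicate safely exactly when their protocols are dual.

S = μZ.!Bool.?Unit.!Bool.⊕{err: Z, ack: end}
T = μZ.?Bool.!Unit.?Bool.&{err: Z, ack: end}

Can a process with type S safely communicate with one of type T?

YES

μZ vs μZ  ✓ (binder kept)
  !Bool vs ?Bool  ✓
    ?Unit vs !Unit  ✓
      !Bool vs ?Bool  ✓
        ⊕{err,ack} vs &{err,ack}  ✓ label sets agree
          [err]
            Z vs Z  ✓
          [ack]
            end vs end  ✓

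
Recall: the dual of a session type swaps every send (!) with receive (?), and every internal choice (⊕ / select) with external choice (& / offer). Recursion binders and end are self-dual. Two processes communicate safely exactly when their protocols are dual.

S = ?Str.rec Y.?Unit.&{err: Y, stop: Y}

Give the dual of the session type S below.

?Str → !Str
  rec Y → rec Y  (binder kept)
    ?Unit → !Unit
      &{err,stop} → +{err,stop}  (external→internal)
        case err:
          dual(Y) = Y
        case stop:
          dual(Y) = Y

!Str.rec Y.!Unit.+{err: Y, stop: Y}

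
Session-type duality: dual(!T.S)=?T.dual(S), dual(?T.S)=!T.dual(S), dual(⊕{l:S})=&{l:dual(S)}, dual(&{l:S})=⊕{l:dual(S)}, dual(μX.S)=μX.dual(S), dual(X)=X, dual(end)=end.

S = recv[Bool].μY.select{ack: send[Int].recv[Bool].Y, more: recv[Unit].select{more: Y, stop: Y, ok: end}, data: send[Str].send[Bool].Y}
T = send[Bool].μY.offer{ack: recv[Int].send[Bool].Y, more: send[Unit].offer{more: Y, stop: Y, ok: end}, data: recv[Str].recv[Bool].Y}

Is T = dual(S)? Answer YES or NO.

YES

recv[Bool] ‖ send[Bool]  ✓
  μY ‖ μY  ✓ (μ self-dual)
    select{ack,more,data} ‖ offer{ack,more,data}  ✓ labels match
      • ack:
        send[Int] ‖ recv[Int]  ✓
          recv[Bool] ‖ send[Bool]  ✓
            Y ‖ Y  ✓
      • more:
        recv[Unit] ‖ send[Unit]  ✓
          select{more,stop,ok} ‖ offer{more,stop,ok}  ✓ labels match
            • more:
              Y ‖ Y  ✓
            • stop:
              Y ‖ Y  ✓
            • ok:
              end ‖ end  ✓
      • data:
        send[Str] ‖ recv[Str]  ✓
          send[Bool] ‖ recv[Bool]  ✓
            Y ‖ Y  ✓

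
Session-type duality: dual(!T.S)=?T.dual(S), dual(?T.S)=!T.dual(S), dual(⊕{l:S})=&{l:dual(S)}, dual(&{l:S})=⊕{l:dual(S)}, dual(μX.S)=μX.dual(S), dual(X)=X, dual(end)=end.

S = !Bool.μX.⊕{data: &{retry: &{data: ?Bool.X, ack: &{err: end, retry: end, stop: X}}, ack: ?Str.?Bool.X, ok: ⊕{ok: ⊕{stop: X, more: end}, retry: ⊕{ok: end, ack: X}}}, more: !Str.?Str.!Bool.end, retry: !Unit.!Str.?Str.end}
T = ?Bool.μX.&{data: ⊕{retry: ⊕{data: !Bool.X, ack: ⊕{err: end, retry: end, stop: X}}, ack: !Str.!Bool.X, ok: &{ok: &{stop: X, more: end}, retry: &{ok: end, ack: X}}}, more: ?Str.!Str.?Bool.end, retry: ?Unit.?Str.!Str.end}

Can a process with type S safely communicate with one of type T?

YES

!Bool | ?Bool  ok
  μX | μX  ok (binder kept)
    ⊕{data,more,retry} | &{data,more,retry}  ok same labels
      • data:
        &{retry,ack,ok} | ⊕{retry,ack,ok}  ok same labels
          • retry:
            &{data,ack} | ⊕{data,ack}  ok same labels
              • data:
                ?Bool | !Bool  ok
                  X | X  ok
              • ack:
                &{err,retry,stop} | ⊕{err,retry,stop}  ok same labels
                  • err:
                    end | end  ok
                  • retry:
                    end | end  ok
                  • stop:
                    X | X  ok
          • ack:
            ?Str | !Str  ok
              ?Bool | !Bool  ok
                X | X  ok
          • ok:
            ⊕{ok,retry} | &{ok,retry}  ok same labels
              • ok:
                ⊕{stop,more} | &{stop,more}  ok same labels
                  • stop:
                    X | X  ok
                  • more:
                    end | end  ok
              • retry:
                ⊕{ok,ack} | &{ok,ack}  ok same labels
                  • ok:
                    end | end  ok
                  • ack:
                    X | X  ok
      • more:
        !Str | ?Str  ok
          ?Str | !Str  ok
            !Bool | ?Bool  ok
              end | end  ok
      • retry:
        !Unit | ?Unit  ok
          !Str | ?Str  ok
            ?Str | !Str  ok
              end | end  ok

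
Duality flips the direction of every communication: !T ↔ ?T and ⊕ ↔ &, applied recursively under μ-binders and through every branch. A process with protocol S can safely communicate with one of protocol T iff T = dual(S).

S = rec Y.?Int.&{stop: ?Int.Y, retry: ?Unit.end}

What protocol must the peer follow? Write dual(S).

rec Y.!Int.+{stop: !Int.Y, retry: !Unit.end}

rec Y = rec Y  (μ self-dual)
  ?Int = !Int
    &{stop,retry} = +{stop,retry}  (external→internal)
      [stop]
        ?Int = !Int
          Y ↦ Y
      [retry]
        ?Unit = !Unit
          end ↦ end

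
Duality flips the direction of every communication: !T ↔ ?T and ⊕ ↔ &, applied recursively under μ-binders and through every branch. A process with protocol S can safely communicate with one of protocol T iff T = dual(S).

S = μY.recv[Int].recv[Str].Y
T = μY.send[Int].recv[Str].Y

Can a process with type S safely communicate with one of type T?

μY | μY  ok (binder kept)
  recv[Int] | send[Int]  ok
    recv[Str] | recv[Str]  ✗ same direction on both sides — not dual

NO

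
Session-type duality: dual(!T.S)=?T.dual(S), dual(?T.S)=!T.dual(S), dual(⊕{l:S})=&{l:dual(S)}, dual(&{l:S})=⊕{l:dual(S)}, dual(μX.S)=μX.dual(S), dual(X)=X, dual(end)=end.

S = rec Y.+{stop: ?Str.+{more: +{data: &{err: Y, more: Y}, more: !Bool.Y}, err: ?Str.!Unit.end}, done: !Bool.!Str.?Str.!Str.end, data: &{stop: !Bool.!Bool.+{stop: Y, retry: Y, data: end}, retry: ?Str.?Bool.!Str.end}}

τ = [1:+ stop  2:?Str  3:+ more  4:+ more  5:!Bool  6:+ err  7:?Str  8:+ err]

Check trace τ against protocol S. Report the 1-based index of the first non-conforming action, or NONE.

6

@1 + stop  ok  now at ?Str.+{more: +{data: &{err: rec Y.…, more: rec Y.…}, more: !Bool.rec Y.…}, err: ?Str.!Unit.end}
@2 ?Str  ok  now at +{more: +{data: &{err: rec Y.…, more: rec Y.…}, more: !Bool.rec Y.…}, err: ?Str.!Unit.end}
@3 + more  ok  now at +{data: &{err: rec Y.…, more: rec Y.…}, more: !Bool.rec Y.…}
@4 + more  ok  now at !Bool.rec Y.…
@5 !Bool  ok  now at rec Y.…
@6 got + err, protocol expects + stop or + done or + data  ✗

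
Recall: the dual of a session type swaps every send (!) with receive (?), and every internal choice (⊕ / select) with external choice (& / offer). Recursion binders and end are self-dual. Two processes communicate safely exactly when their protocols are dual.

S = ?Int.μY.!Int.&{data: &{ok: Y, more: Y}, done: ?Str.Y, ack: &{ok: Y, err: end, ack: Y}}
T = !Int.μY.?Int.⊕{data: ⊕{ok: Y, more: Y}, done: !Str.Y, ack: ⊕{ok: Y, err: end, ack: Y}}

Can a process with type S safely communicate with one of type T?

YES

?Int ‖ !Int  match
  μY ‖ μY  match (rec unchanged)
    !Int ‖ ?Int  match
      &{data,done,ack} ‖ ⊕{data,done,ack}  match label sets agree
        [data]
          &{ok,more} ‖ ⊕{ok,more}  match label sets agree
            [ok]
              Y ‖ Y  match
            [more]
              Y ‖ Y  match
        [done]
          ?Str ‖ !Str  match
            Y ‖ Y  match
        [ack]
          &{ok,err,ack} ‖ ⊕{ok,err,ack}  match label sets agree
            [ok]
              Y ‖ Y  match
            [err]
              end ‖ end  match
            [ack]
              Y ‖ Y  match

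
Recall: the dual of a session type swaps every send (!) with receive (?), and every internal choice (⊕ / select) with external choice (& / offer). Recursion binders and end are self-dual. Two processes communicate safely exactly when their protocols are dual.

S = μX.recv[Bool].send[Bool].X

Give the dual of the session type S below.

μX → μX  (μ self-dual)
  recv[Bool] → send[Bool]
    send[Bool] → recv[Bool]
      X ↦ X

μX.send[Bool].recv[Bool].X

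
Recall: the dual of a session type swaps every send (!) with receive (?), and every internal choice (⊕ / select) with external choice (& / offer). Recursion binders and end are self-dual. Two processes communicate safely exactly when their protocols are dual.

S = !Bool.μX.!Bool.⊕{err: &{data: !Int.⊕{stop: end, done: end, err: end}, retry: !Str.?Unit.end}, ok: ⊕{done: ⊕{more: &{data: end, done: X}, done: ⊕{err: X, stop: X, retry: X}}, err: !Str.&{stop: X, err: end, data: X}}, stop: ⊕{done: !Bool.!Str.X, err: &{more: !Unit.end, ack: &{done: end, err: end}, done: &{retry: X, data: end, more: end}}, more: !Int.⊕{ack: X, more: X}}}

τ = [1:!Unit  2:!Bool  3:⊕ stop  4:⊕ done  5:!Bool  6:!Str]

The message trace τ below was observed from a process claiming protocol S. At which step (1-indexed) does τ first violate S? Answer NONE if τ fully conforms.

1

[1] got !Unit, protocol expects !Bool  ✗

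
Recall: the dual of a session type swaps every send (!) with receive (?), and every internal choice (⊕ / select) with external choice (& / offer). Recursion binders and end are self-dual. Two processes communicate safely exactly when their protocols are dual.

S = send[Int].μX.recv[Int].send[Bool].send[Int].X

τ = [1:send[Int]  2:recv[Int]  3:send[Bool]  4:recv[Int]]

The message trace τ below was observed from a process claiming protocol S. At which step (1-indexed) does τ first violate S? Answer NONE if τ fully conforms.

step 1: send[Int]  ✓  state: μX.…
step 2: recv[Int]  ✓  state: send[Bool].send[Int].μX.…
step 3: send[Bool]  ✓  state: send[Int].μX.…
step 4: got recv[Int], protocol expects send[Int]  ✗

4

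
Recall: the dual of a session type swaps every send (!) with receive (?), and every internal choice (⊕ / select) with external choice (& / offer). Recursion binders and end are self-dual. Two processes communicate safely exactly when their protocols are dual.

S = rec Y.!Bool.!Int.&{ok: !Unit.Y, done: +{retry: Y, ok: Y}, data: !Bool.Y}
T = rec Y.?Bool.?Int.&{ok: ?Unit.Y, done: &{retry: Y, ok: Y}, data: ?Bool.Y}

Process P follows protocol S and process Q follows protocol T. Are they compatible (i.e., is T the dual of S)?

rec Y vs rec Y  match (rec unchanged)
  !Bool vs ?Bool  match
    !Int vs ?Int  match
      &{ok,done,data} vs &{ok,done,data}  ✗ choice polarity not flipped — not dual

NO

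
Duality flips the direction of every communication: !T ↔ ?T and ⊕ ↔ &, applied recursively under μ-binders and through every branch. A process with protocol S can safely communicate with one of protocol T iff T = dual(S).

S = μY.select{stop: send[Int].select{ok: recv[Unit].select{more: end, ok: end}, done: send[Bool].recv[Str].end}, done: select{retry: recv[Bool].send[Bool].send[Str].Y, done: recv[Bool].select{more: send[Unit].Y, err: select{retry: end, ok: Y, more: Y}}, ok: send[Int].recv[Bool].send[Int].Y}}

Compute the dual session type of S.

μY ↦ μY  (μ self-dual)
  select{stop,done} ↦ offer{stop,done}  (internal→external)
    [stop]
      send[Int] ↦ recv[Int]
        select{ok,done} ↦ offer{ok,done}  (internal→external)
          [ok]
            recv[Unit] ↦ send[Unit]
              select{more,ok} ↦ offer{more,ok}  (internal→external)
                [more]
                  dual(end) = end
                [ok]
                  dual(end) = end
          [done]
            send[Bool] ↦ recv[Bool]
              recv[Str] ↦ send[Str]
                dual(end) = end
    [done]
      select{retry,done,ok} ↦ offer{retry,done,ok}  (internal→external)
        [retry]
          recv[Bool] ↦ send[Bool]
            send[Bool] ↦ recv[Bool]
              send[Str] ↦ recv[Str]
                dual(Y) = Y
        [done]
          recv[Bool] ↦ send[Bool]
            select{more,err} ↦ offer{more,err}  (internal→external)
              [more]
                send[Unit] ↦ recv[Unit]
                  dual(Y) = Y
              [err]
                select{retry,ok,more} ↦ offer{retry,ok,more}  (internal→external)
                  [retry]
                    dual(end) = end
                  [ok]
                    dual(Y) = Y
                  [more]
                    dual(Y) = Y
        [ok]
          send[Int] ↦ recv[Int]
            recv[Bool] ↦ send[Bool]
              send[Int] ↦ recv[Int]
                dual(Y) = Y

μY.offer{stop: recv[Int].offer{ok: send[Unit].offer{more: end, ok: end}, done: recv[Bool].send[Str].end}, done: offer{retry: send[Bool].recv[Bool].recv[Str].Y, done: send[Bool].offer{more: recv[Unit].Y, err: offer{retry: end, ok: Y, more: Y}}, ok: recv[Int].send[Bool].recv[Int].Y}}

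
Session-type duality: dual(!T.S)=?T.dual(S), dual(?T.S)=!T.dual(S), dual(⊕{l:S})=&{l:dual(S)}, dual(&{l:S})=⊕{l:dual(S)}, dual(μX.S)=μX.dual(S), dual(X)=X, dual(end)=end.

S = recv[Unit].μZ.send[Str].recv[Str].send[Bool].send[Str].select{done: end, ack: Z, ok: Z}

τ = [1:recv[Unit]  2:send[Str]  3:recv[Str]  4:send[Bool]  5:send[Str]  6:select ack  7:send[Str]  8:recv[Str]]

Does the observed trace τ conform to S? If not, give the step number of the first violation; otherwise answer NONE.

@1 recv[Unit]  ok  now at μZ.…
@2 send[Str]  ok  now at recv[Str].send[Bool].send[Str].select{done: end, ack: μZ.…, ok: μZ.…}
@3 recv[Str]  ok  now at send[Bool].send[Str].select{done: end, ack: μZ.…, ok: μZ.…}
@4 send[Bool]  ok  now at send[Str].select{done: end, ack: μZ.…, ok: μZ.…}
@5 send[Str]  ok  now at select{done: end, ack: μZ.…, ok: μZ.…}
@6 select ack  ok  now at μZ.…
@7 send[Str]  ok  now at recv[Str].send[Bool].send[Str].select{done: end, ack: μZ.…, ok: μZ.…}
@8 recv[Str]  ok  now at send[Bool].send[Str].select{done: end, ack: μZ.…, ok: μZ.…}
all 8 steps conform

NONE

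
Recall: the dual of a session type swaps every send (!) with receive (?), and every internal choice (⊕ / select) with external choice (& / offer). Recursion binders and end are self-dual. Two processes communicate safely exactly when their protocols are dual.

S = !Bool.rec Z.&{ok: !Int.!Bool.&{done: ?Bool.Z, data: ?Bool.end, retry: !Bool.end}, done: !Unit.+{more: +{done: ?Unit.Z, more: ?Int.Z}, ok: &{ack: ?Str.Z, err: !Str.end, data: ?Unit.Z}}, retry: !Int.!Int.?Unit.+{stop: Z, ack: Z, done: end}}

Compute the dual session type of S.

!Bool → ?Bool
  rec Z → rec Z  (rec unchanged)
    &{ok,done,retry} → +{ok,done,retry}  (external→internal)
      • ok:
        !Int → ?Int
          !Bool → ?Bool
            &{done,data,retry} → +{done,data,retry}  (external→internal)
              • done:
                ?Bool → !Bool
                  Z self-dual
              • data:
                ?Bool → !Bool
                  end self-dual
              • retry:
                !Bool → ?Bool
                  end self-dual
      • done:
        !Unit → ?Unit
          +{more,ok} → &{more,ok}  (internal→external)
            • more:
              +{done,more} → &{done,more}  (internal→external)
                • done:
                  ?Unit → !Unit
                    Z self-dual
                • more:
                  ?Int → !Int
                    Z self-dual
            • ok:
              &{ack,err,data} → +{ack,err,data}  (external→internal)
                • ack:
                  ?Str → !Str
                    Z self-dual
                • err:
                  !Str → ?Str
                    end self-dual
                • data:
                  ?Unit → !Unit
                    Z self-dual
      • retry:
        !Int → ?Int
          !Int → ?Int
            ?Unit → !Unit
              +{stop,ack,done} → &{stop,ack,done}  (internal→external)
                • stop:
                  Z self-dual
                • ack:
                  Z self-dual
                • done:
                  end self-dual

?Bool.rec Z.+{ok: ?Int.?Bool.+{done: !Bool.Z, data: !Bool.end, retry: ?Bool.end}, done: ?Unit.&{more: &{done: !Unit.Z, more: !Int.Z}, ok: +{ack: !Str.Z, err: ?Str.end, data: !Unit.Z}}, retry: ?Int.?Int.!Unit.&{stop: Z, ack: Z, done: end}}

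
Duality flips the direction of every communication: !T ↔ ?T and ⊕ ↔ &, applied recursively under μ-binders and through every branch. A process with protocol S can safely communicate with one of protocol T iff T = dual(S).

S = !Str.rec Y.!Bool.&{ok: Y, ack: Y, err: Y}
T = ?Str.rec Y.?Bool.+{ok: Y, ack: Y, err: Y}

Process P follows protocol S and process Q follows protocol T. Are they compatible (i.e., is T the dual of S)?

!Str ‖ ?Str  ✓
  rec Y ‖ rec Y  ✓ (binder kept)
    !Bool ‖ ?Bool  ✓
      &{ok,ack,err} ‖ +{ok,ack,err}  ✓ label sets agree
        • ok:
          Y ‖ Y  ✓
        • ack:
          Y ‖ Y  ✓
        • err:
          Y ‖ Y  ✓

YES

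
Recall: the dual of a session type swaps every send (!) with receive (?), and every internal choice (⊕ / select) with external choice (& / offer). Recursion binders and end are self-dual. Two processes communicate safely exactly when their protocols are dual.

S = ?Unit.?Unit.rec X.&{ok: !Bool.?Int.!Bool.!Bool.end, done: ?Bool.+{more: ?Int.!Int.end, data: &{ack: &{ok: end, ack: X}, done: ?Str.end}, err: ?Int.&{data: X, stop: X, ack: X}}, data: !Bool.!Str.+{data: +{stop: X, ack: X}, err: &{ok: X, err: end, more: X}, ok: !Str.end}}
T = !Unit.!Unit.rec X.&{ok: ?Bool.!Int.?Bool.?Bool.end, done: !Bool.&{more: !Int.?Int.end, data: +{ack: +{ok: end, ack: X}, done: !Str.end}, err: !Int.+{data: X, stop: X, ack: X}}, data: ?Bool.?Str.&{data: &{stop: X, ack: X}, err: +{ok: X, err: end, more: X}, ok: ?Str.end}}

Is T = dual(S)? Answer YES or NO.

NO

?Unit vs !Unit  ok
  ?Unit vs !Unit  ok
    rec X vs rec X  ok (rec unchanged)
      &{ok,done,data} vs &{ok,done,data}  ✗ choice polarity not flipped — not dual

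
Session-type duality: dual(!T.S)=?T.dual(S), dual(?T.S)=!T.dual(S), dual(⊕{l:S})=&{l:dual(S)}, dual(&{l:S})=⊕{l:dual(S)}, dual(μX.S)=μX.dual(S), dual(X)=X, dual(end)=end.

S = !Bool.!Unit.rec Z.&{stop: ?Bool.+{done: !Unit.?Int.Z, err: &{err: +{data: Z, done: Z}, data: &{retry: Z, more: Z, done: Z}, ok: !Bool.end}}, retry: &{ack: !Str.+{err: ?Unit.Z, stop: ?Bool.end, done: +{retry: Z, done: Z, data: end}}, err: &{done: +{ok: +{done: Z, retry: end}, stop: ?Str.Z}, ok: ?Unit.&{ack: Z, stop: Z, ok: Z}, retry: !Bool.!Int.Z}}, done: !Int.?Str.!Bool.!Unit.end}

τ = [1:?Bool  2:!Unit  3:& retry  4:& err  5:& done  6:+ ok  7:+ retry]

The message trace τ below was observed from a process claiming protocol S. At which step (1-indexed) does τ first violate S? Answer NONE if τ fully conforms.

1

step 1: got ?Bool, protocol expects !Bool  ✗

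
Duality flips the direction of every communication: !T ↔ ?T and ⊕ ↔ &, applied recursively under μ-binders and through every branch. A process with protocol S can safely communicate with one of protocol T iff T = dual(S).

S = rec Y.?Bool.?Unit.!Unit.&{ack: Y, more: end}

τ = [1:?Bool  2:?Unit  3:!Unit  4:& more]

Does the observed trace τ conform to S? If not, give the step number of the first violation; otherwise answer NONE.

step 1: ?Bool  ✓  state: ?Unit.!Unit.&{ack: rec Y.…, more: end}
step 2: ?Unit  ✓  state: !Unit.&{ack: rec Y.…, more: end}
step 3: !Unit  ✓  state: &{ack: rec Y.…, more: end}
step 4: & more  ✓  state: end
all 4 steps conform

NONE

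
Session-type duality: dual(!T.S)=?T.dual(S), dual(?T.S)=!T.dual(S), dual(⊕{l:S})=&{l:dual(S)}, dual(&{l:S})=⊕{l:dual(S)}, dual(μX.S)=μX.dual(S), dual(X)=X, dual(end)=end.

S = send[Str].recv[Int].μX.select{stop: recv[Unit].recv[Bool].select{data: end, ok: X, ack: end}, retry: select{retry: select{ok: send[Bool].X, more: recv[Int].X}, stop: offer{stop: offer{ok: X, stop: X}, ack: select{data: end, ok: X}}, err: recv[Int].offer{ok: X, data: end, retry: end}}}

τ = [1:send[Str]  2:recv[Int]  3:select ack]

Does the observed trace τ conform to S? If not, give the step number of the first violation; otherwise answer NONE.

step 1: send[Str]  ✓  residual = recv[Int].μX.…
step 2: recv[Int]  ✓  residual = μX.…
step 3: got select ack, protocol expects select stop or select retry  ✗

3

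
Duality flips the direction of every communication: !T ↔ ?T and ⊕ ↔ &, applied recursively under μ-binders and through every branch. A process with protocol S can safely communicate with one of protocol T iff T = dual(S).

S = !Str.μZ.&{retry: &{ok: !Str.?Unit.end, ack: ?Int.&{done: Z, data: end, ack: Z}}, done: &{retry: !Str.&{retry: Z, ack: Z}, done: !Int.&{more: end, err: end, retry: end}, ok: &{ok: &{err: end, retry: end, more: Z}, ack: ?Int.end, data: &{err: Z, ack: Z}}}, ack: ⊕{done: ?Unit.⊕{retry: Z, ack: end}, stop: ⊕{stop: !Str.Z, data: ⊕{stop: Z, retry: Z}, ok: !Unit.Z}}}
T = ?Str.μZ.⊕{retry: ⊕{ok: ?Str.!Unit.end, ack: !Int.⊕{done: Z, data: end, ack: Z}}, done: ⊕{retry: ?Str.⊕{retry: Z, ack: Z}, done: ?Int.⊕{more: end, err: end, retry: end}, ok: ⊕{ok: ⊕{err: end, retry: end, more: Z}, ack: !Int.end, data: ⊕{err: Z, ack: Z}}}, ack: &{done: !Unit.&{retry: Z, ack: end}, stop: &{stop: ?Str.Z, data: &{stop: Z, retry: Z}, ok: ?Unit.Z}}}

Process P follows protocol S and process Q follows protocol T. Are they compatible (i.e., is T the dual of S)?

!Str | ?Str  ok
  μZ | μZ  ok (rec unchanged)
    &{retry,done,ack} | ⊕{retry,done,ack}  ok same labels
      [retry]
        &{ok,ack} | ⊕{ok,ack}  ok same labels
          [ok]
            !Str | ?Str  ok
              ?Unit | !Unit  ok
                end | end  ok
          [ack]
            ?Int | !Int  ok
              &{done,data,ack} | ⊕{done,data,ack}  ok same labels
                [done]
                  Z | Z  ok
                [data]
                  end | end  ok
                [ack]
                  Z | Z  ok
      [done]
        &{retry,done,ok} | ⊕{retry,done,ok}  ok same labels
          [retry]
            !Str | ?Str  ok
              &{retry,ack} | ⊕{retry,ack}  ok same labels
                [retry]
                  Z | Z  ok
                [ack]
                  Z | Z  ok
          [done]
            !Int | ?Int  ok
              &{more,err,retry} | ⊕{more,err,retry}  ok same labels
                [more]
                  end | end  ok
                [err]
                  end | end  ok
                [retry]
                  end | end  ok
          [ok]
            &{ok,ack,data} | ⊕{ok,ack,data}  ok same labels
              [ok]
                &{err,retry,more} | ⊕{err,retry,more}  ok same labels
                  [err]
                    end | end  ok
                  [retry]
                    end | end  ok
                  [more]
                    Z | Z  ok
              [ack]
                ?Int | !Int  ok
                  end | end  ok
              [data]
                &{err,ack} | ⊕{err,ack}  ok same labels
                  [err]
                    Z | Z  ok
                  [ack]
                    Z | Z  ok
      [ack]
        ⊕{done,stop} | &{done,stop}  ok same labels
          [done]
            ?Unit | !Unit  ok
              ⊕{retry,ack} | &{retry,ack}  ok same labels
                [retry]
                  Z | Z  ok
                [ack]
                  end | end  ok
          [stop]
            ⊕{stop,data,ok} | &{stop,data,ok}  ok same labels
              [stop]
                !Str | ?Str  ok
                  Z | Z  ok
              [data]
                ⊕{stop,retry} | &{stop,retry}  ok same labels
                  [stop]
                    Z | Z  ok
                  [retry]
                    Z | Z  ok
              [ok]
                !Unit | ?Unit  ok
                  Z | Z  ok

YES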